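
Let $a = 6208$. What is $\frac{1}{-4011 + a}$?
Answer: $\frac{1}{2197} \approx 0.00045517$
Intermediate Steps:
$\frac{1}{-4011 + a} = \frac{1}{-4011 + 6208} = \frac{1}{2197}$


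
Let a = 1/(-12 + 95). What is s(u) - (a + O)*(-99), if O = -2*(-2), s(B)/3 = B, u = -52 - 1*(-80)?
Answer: 39939/83 ≈ 481.19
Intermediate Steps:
u = 28 (u = -52 + 80 = 28)
s(B) = 3*B
a = 1/83 ≈ 0.012048
O = 4
s(u) - (a + O)*(-99) = 3*28 - (1/83 + 4)*(-99) = 84 - 333*(-99)/83 = 84 - 1*(-32967/83) = 84 + 32967/83 = 39939/83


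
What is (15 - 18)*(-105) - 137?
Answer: 178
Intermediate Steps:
(15 - 18)*(-105) - 137 = -3*(-105) - 137 = 315 - 137 = 178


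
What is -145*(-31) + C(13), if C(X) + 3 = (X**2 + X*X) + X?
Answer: 4843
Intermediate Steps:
C(X) = -3 + X + 2*X**2 (C(X) = -3 + ((X**2 + X*X) + X) = -3 + ((X**2 + X**2) + X) = -3 + (2*X**2 + X) = -3 + (X + 2*X**2) = -3 + X + 2*X**2)
-145*(-31) + C(13) = -145*(-31) + (-3 + 13 + 2*13**2) = 4495 + (-3 + 13 + 2*169) = 4495 + (-3 + 13 + 338) = 4495 + 348 = 4843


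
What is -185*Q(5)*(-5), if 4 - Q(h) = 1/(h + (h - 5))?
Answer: 3515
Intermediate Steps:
Q(h) = 4 - 1/(-5 + 2*h) (Q(h) = 4 - 1/(h + (h - 5)) = 4 - 1/(h + (-5 + h)) = 4 - 1/(-5 + 2*h))
-185*Q(5)*(-5) = -185*(-21 + 8*5)/(-5 + 2*5)*(-5) = -185*(-21 + 40)/(-5 + 10)*(-5) = -185*19/5*(-5) = -185*(⅕)*19*(-5) = -703*(-5) = -185*(-19) = 3515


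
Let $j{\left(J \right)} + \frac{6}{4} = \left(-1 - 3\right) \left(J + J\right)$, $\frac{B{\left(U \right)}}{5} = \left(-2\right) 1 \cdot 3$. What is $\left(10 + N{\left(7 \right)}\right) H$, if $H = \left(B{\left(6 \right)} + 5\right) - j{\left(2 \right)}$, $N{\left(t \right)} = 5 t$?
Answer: $- \frac{675}{2} \approx -337.5$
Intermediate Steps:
$B{\left(U \right)} = -30$ ($B{\left(U \right)} = 5 \left(-2\right) 1 \cdot 3 = 5 \left(\left(-2\right) 3\right) = 5 \left(-6\right) = -30$)
$j{\left(J \right)} = - \frac{3}{2} - 8 J$ ($j{\left(J \right)} = - \frac{3}{2} + \left(-1 - 3\right) \left(J + J\right) = - \frac{3}{2} - 4 \cdot 2 J = - \frac{3}{2} - 8 J$)
$H = - \frac{15}{2}$ ($H = \left(-30 + 5\right) - \left(- \frac{3}{2} - 16\right) = -25 - \left(- \frac{3}{2} - 16\right) = -25 - - \frac{35}{2} = -25 + \frac{35}{2} = - \frac{15}{2} \approx -7.5$)
$\left(10 + N{\left(7 \right)}\right) H = \left(10 + 5 \cdot 7\right) \left(- \frac{15}{2}\right) = \left(10 + 35\right) \left(- \frac{15}{2}\right) = 45 \left(- \frac{15}{2}\right) = - \frac{675}{2}$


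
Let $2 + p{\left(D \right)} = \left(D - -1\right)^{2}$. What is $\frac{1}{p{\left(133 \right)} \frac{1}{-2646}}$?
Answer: $- \frac{1323}{8977} \approx -0.14738$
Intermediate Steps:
$p{\left(D \right)} = -2 + \left(1 + D\right)^{2}$ ($p{\left(D \right)} = -2 + \left(D - -1\right)^{2} = -2 + \left(D + 1\right)^{2} = -2 + \left(1 + D\right)^{2}$)
$\frac{1}{p{\left(133 \right)} \frac{1}{-2646}} = \frac{1}{\left(-2 + \left(1 + 133\right)^{2}\right) \frac{1}{-2646}} = \frac{1}{\left(-2 + 134^{2}\right) \left(- \frac{1}{2646}\right)} = \frac{1}{\left(-2 + 17956\right) \left(- \frac{1}{2646}\right)} = \frac{1}{17954 \left(- \frac{1}{2646}\right)} = \frac{1}{- \frac{8977}{1323}} = - \frac{1323}{8977}$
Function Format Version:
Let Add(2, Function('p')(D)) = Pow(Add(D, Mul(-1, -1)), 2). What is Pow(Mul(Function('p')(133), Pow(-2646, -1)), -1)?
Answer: Rational(-1323, 8977) ≈ -0.14738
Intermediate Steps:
Function('p')(D) = Add(-2, Pow(Add(1, D), 2)) (Function('p')(D) = Add(-2, Pow(Add(D, Mul(-1, -1)), 2)) = Add(-2, Pow(Add(D, 1), 2)) = Add(-2, Pow(Add(1, D), 2)))
Pow(Mul(Function('p')(133), Pow(-2646, -1)), -1) = Pow(Mul(Add(-2, Pow(Add(1, 133), 2)), Pow(-2646, -1)), -1) = Pow(Mul(Add(-2, Pow(134, 2)), Rational(-1, 2646)), -1) = Pow(Mul(Add(-2, 17956), Rational(-1, 2646)), -1) = Pow(Mul(17954, Rational(-1, 2646)), -1) = Pow(Rational(-8977, 1323), -1) = Rational(-1323, 8977)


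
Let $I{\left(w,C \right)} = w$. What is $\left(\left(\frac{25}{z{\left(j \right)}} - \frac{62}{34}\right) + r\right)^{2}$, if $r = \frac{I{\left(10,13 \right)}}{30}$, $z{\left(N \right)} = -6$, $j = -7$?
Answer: $\frac{332929}{10404} \approx 32.0$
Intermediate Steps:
$r = \frac{1}{3}$ ($r = \frac{10}{30} = 10 \cdot \frac{1}{30} = \frac{1}{3} \approx 0.33333$)
$\left(\left(\frac{25}{z{\left(j \right)}} - \frac{62}{34}\right) + r\right)^{2} = \left(\left(\frac{25}{-6} - \frac{62}{34}\right) + \frac{1}{3}\right)^{2} = \left(\left(25 \left(- \frac{1}{6}\right) - \frac{31}{17}\right) + \frac{1}{3}\right)^{2} = \left(\left(- \frac{25}{6} - \frac{31}{17}\right) + \frac{1}{3}\right)^{2} = \left(- \frac{611}{102} + \frac{1}{3}\right)^{2} = \left(- \frac{577}{102}\right)^{2} = \frac{332929}{10404}$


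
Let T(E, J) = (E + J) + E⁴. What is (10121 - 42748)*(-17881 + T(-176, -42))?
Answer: -31305426301079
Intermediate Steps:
T(E, J) = E + J + E⁴
(10121 - 42748)*(-17881 + T(-176, -42)) = (10121 - 42748)*(-17881 + (-176 - 42 + (-176)⁴)) = -32627*(-17881 + (-176 - 42 + 959512576)) = -32627*(-17881 + 959512358) = -32627*959494477 = -31305426301079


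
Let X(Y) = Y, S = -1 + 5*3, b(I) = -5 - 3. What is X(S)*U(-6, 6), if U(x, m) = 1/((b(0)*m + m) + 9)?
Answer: -14/33 ≈ -0.42424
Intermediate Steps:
b(I) = -8
S = 14 (S = -1 + 15 = 14)
U(x, m) = 1/(9 - 7*m) (U(x, m) = 1/((-8*m + m) + 9) = 1/(-7*m + 9) = 1/(9 - 7*m))
X(S)*U(-6, 6) = 14/(9 - 7*6) = 14/(9 - 42) = 14/(-33) = 14*(-1/33) = -14/33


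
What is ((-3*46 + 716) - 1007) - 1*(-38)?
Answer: -391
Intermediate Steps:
((-3*46 + 716) - 1007) - 1*(-38) = ((-138 + 716) - 1007) + 38 = (578 - 1007) + 38 = -429 + 38 = -391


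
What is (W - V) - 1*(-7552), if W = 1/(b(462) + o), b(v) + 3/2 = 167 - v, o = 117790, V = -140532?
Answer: 34797814910/234987 ≈ 1.4808e+5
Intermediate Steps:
b(v) = 331/2 - v (b(v) = -3/2 + (167 - v) = 331/2 - v)
W = 2/234987 (W = 1/((331/2 - 1*462) + 117790) = 1/((331/2 - 462) + 117790) = 1/(-593/2 + 117790) = 1/(234987/2) = 2/234987 ≈ 8.5111e-6)
(W - V) - 1*(-7552) = (2/234987 - 1*(-140532)) - 1*(-7552) = (2/234987 + 140532) + 7552 = 33023193086/234987 + 7552 = 34797814910/234987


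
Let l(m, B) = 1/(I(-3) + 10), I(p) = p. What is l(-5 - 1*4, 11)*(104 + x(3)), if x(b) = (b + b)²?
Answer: 20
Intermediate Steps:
x(b) = 4*b² (x(b) = (2*b)² = 4*b²)
l(m, B) = ⅐ (l(m, B) = 1/(-3 + 10) = 1/7 = ⅐)
l(-5 - 1*4, 11)*(104 + x(3)) = (104 + 4*3²)/7 = (104 + 4*9)/7 = (104 + 36)/7 = (⅐)*140 = 20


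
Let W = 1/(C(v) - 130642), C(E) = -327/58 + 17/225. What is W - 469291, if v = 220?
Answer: -800118013804549/1704950689 ≈ -4.6929e+5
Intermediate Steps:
C(E) = -72589/13050 (C(E) = -327*1/58 + 17*(1/225) = -327/58 + 17/225 = -72589/13050)
W = -13050/1704950689 (W = 1/(-72589/13050 - 130642) = 1/(-1704950689/13050) = -13050/1704950689 ≈ -7.6542e-6)
W - 469291 = -13050/1704950689 - 469291 = -800118013804549/1704950689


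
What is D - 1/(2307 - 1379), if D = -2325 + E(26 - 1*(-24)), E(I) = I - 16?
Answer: -2126049/928 ≈ -2291.0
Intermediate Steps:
E(I) = -16 + I
D = -2291 (D = -2325 + (-16 + (26 - 1*(-24))) = -2325 + (-16 + (26 + 24)) = -2325 + (-16 + 50) = -2325 + 34 = -2291)
D - 1/(2307 - 1379) = -2291 - 1/(2307 - 1379) = -2291 - 1/928 = -2126049/928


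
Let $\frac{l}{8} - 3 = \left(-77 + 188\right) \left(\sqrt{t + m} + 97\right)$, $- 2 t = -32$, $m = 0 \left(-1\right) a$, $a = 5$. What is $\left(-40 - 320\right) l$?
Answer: $-32296320$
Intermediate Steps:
$m = 0$ ($m = 0 \left(-1\right) 5 = 0 \cdot 5 = 0$)
$t = 16$ ($t = \left(- \frac{1}{2}\right) \left(-32\right) = 16$)
$l = 89712$ ($l = 24 + 8 \left(-77 + 188\right) \left(\sqrt{16 + 0} + 97\right) = 24 + 8 \cdot 111 \left(\sqrt{16} + 97\right) = 24 + 8 \cdot 111 \left(4 + 97\right) = 24 + 8 \cdot 111 \cdot 101 = 24 + 8 \cdot 11211 = 24 + 89688 = 89712$)
$\left(-40 - 320\right) l = \left(-40 - 320\right) 89712 = \left(-360\right) 89712 = -32296320$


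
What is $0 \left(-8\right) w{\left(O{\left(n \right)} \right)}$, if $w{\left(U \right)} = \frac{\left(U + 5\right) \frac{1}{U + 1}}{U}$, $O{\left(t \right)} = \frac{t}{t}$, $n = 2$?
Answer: $0$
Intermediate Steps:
$O{\left(t \right)} = 1$
$w{\left(U \right)} = \frac{5 + U}{U \left(1 + U\right)}$ ($w{\left(U \right)} = \frac{\left(5 + U\right) \frac{1}{1 + U}}{U} = \frac{\frac{1}{1 + U} \left(5 + U\right)}{U} = \frac{5 + U}{U \left(1 + U\right)}$)
$0 \left(-8\right) w{\left(O{\left(n \right)} \right)} = 0 \left(-8\right) \frac{5 + 1}{1 \left(1 + 1\right)} = 0 \cdot 1 \cdot \frac{1}{2} \cdot 6 = 0 \cdot 3 = 0$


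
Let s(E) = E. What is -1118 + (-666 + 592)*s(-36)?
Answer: 1546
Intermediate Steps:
-1118 + (-666 + 592)*s(-36) = -1118 + (-666 + 592)*(-36) = -1118 - 74*(-36) = -1118 + 2664 = 1546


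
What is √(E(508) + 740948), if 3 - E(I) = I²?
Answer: √482887 ≈ 694.90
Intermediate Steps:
E(I) = 3 - I²
√(E(508) + 740948) = √((3 - 1*508²) + 740948) = √((3 - 1*258064) + 740948) = √((3 - 258064) + 740948) = √(-258061 + 740948) = √482887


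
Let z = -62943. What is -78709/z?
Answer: 78709/62943 ≈ 1.2505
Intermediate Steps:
-78709/z = -78709/(-62943) = -78709*(-1/62943) = 78709/62943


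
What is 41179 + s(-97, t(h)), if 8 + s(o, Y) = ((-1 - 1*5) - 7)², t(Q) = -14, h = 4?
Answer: 41340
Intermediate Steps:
s(o, Y) = 161 (s(o, Y) = -8 + ((-1 - 1*5) - 7)² = -8 + ((-1 - 5) - 7)² = -8 + (-6 - 7)² = -8 + (-13)² = -8 + 169 = 161)
41179 + s(-97, t(h)) = 41179 + 161 = 41340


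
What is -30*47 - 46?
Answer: -1456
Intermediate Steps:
-30*47 - 46 = -1410 - 46 = -1456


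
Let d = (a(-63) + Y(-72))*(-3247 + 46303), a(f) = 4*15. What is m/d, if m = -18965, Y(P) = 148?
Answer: -18965/8955648 ≈ -0.0021177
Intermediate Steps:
a(f) = 60
d = 8955648 (d = (60 + 148)*(-3247 + 46303) = 208*43056 = 8955648)
m/d = -18965/8955648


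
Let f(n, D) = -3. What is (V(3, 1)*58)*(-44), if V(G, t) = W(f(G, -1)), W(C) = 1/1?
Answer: -2552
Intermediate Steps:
W(C) = 1
V(G, t) = 1
(V(3, 1)*58)*(-44) = (1*58)*(-44) = 58*(-44) = -2552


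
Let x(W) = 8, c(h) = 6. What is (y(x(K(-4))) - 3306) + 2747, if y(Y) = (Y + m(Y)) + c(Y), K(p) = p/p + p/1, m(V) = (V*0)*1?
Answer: -545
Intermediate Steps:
m(V) = 0 (m(V) = 0*1 = 0)
K(p) = 1 + p (K(p) = 1 + p*1 = 1 + p)
y(Y) = 6 + Y (y(Y) = (Y + 0) + 6 = Y + 6 = 6 + Y)
(y(x(K(-4))) - 3306) + 2747 = ((6 + 8) - 3306) + 2747 = (14 - 3306) + 2747 = -3292 + 2747 = -545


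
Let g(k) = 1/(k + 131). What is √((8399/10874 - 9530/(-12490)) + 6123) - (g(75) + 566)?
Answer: -116597/206 + 3*√125526139960988294/13581626 ≈ -487.75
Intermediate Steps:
g(k) = 1/(131 + k)
√((8399/10874 - 9530/(-12490)) + 6123) - (g(75) + 566) = √((8399/10874 - 9530/(-12490)) + 6123) - (1/(131 + 75) + 566) = √((8399*(1/10874) - 9530*(-1/12490)) + 6123) - (1/206 + 566) = √((8399/10874 + 953/1249) + 6123) - (1/206 + 566) = √(20853273/13581626 + 6123) - 1*116597/206 = √(83181149271/13581626) - 116597/206 = 3*√125526139960988294/13581626 - 116597/206 = -116597/206 + 3*√125526139960988294/13581626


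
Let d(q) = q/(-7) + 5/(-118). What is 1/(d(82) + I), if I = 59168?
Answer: 826/48863057 ≈ 1.6904e-5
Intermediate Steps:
d(q) = -5/118 - q/7 (d(q) = q*(-⅐) + 5*(-1/118) = -q/7 - 5/118 = -5/118 - q/7)
1/(d(82) + I) = 1/((-5/118 - ⅐*82) + 59168) = 1/((-5/118 - 82/7) + 59168) = 1/(-9711/826 + 59168) = 1/(48863057/826) = 826/48863057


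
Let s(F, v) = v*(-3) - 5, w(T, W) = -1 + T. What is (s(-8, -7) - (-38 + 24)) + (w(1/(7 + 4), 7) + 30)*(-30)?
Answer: -9270/11 ≈ -842.73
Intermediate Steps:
s(F, v) = -5 - 3*v (s(F, v) = -3*v - 5 = -5 - 3*v)
(s(-8, -7) - (-38 + 24)) + (w(1/(7 + 4), 7) + 30)*(-30) = ((-5 - 3*(-7)) - (-38 + 24)) + ((-1 + 1/(7 + 4)) + 30)*(-30) = ((-5 + 21) - 1*(-14)) + ((-1 + 1/11) + 30)*(-30) = (16 + 14) + ((-1 + 1/11) + 30)*(-30) = 30 + (-10/11 + 30)*(-30) = 30 + (320/11)*(-30) = 30 - 9600/11 = -9270/11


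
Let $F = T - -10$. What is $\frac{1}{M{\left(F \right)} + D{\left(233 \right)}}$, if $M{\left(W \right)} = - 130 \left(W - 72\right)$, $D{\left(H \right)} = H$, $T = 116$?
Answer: $- \frac{1}{6787} \approx -0.00014734$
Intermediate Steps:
$F = 126$ ($F = 116 - -10 = 116 + 10 = 126$)
$M{\left(W \right)} = 9360 - 130 W$ ($M{\left(W \right)} = - 130 \left(-72 + W\right) = 9360 - 130 W$)
$\frac{1}{M{\left(F \right)} + D{\left(233 \right)}} = \frac{1}{\left(9360 - 16380\right) + 233} = \frac{1}{-7020 + 233} = \frac{1}{-6787} = - \frac{1}{6787}$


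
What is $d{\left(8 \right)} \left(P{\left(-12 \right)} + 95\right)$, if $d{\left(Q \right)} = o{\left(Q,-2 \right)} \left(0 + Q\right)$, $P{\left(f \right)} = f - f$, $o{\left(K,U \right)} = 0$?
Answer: $0$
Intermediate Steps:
$P{\left(f \right)} = 0$
$d{\left(Q \right)} = 0$ ($d{\left(Q \right)} = 0 \left(0 + Q\right) = 0 Q = 0$)
$d{\left(8 \right)} \left(P{\left(-12 \right)} + 95\right) = 0 \left(0 + 95\right) = 0 \cdot 95 = 0$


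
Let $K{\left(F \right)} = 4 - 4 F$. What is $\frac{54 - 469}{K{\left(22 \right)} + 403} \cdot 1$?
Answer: $- \frac{415}{319} \approx -1.3009$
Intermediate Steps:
$\frac{54 - 469}{K{\left(22 \right)} + 403} \cdot 1 = \frac{54 - 469}{\left(4 - 88\right) + 403} \cdot 1 = - \frac{415}{\left(4 - 88\right) + 403} \cdot 1 = - \frac{415}{-84 + 403} \cdot 1 = - \frac{415}{319} \cdot 1 = \left(-415\right) \frac{1}{319} \cdot 1 = \left(- \frac{415}{319}\right) 1 = - \frac{415}{319}$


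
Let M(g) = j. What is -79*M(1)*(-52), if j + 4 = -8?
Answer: -49296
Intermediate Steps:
j = -12 (j = -4 - 8 = -12)
M(g) = -12
-79*M(1)*(-52) = -79*(-12)*(-52) = 948*(-52) = -49296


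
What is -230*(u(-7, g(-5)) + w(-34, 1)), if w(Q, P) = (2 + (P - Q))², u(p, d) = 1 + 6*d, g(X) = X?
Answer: -308200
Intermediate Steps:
w(Q, P) = (2 + P - Q)²
-230*(u(-7, g(-5)) + w(-34, 1)) = -230*((1 + 6*(-5)) + (2 + 1 - 1*(-34))²) = -230*((1 - 30) + (2 + 1 + 34)²) = -230*(-29 + 37²) = -230*(-29 + 1369) = -230*1340 = -308200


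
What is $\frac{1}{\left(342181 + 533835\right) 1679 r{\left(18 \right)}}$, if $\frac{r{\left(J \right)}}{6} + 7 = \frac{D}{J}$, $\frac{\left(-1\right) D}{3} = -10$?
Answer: $- \frac{1}{47066587648} \approx -2.1247 \cdot 10^{-11}$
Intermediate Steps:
$D = 30$ ($D = \left(-3\right) \left(-10\right) = 30$)
$r{\left(J \right)} = -42 + \frac{180}{J}$ ($r{\left(J \right)} = -42 + 6 \frac{30}{J} = -42 + \frac{180}{J}$)
$\frac{1}{\left(342181 + 533835\right) 1679 r{\left(18 \right)}} = \frac{1}{\left(342181 + 533835\right) 1679 \left(-42 + \frac{180}{18}\right)} = \frac{1}{876016 \cdot 1679 \left(-42 + 180 \cdot \frac{1}{18}\right)} = \frac{1}{876016 \cdot 1679 \left(-42 + 10\right)} = \frac{1}{876016 \cdot 1679 \left(-32\right)} = \frac{1}{876016 \left(-53728\right)} = \frac{1}{876016} \left(- \frac{1}{53728}\right) = - \frac{1}{47066587648}$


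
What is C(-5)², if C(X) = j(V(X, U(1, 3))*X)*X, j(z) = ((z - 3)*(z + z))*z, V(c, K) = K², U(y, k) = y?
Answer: 4000000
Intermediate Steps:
j(z) = 2*z²*(-3 + z) (j(z) = ((-3 + z)*(2*z))*z = (2*z*(-3 + z))*z = 2*z²*(-3 + z))
C(X) = 2*X³*(-3 + X) (C(X) = (2*(1²*X)²*(-3 + 1²*X))*X = (2*(1*X)²*(-3 + 1*X))*X = (2*X²*(-3 + X))*X = 2*X³*(-3 + X))
C(-5)² = (2*(-5)³*(-3 - 5))² = (2*(-125)*(-8))² = 2000² = 4000000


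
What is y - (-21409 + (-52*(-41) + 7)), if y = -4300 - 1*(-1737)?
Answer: 16707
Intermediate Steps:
y = -2563 (y = -4300 + 1737 = -2563)
y - (-21409 + (-52*(-41) + 7)) = -2563 - (-21409 + (-52*(-41) + 7)) = -2563 - (-21409 + (2132 + 7)) = -2563 - (-21409 + 2139) = -2563 - 1*(-19270) = -2563 + 19270 = 16707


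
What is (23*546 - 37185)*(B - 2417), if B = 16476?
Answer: -346230993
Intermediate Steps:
(23*546 - 37185)*(B - 2417) = (23*546 - 37185)*(16476 - 2417) = (12558 - 37185)*14059 = -24627*14059 = -346230993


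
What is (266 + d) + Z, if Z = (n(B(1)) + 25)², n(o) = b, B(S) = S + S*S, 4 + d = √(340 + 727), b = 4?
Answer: 1103 + √1067 ≈ 1135.7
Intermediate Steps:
d = -4 + √1067 (d = -4 + √(340 + 727) = -4 + √1067 ≈ 28.665)
B(S) = S + S²
n(o) = 4
Z = 841 (Z = (4 + 25)² = 29² = 841)
(266 + d) + Z = (266 + (-4 + √1067)) + 841 = (262 + √1067) + 841 = 1103 + √1067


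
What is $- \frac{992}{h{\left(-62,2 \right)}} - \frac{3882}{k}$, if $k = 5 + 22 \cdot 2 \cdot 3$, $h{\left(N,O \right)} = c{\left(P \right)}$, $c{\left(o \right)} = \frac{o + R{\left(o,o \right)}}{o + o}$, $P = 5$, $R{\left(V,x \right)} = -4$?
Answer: $- \frac{1362922}{137} \approx -9948.3$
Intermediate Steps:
$c{\left(o \right)} = \frac{-4 + o}{2 o}$ ($c{\left(o \right)} = \frac{o - 4}{o + o} = \frac{-4 + o}{2 o}$)
$h{\left(N,O \right)} = \frac{1}{10}$ ($h{\left(N,O \right)} = \frac{-4 + 5}{2 \cdot 5} = \frac{1}{2} \cdot \frac{1}{5} \cdot 1 = \frac{1}{10}$)
$k = 137$ ($k = 5 + 22 \cdot 6 = 5 + 132 = 137$)
$- \frac{992}{h{\left(-62,2 \right)}} - \frac{3882}{k} = - 992 \frac{1}{\frac{1}{10}} - \frac{3882}{137} = \left(-992\right) 10 - \frac{3882}{137} = -9920 - \frac{3882}{137} = - \frac{1362922}{137}$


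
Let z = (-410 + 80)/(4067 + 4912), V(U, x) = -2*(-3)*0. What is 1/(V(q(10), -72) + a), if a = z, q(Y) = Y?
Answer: -2993/110 ≈ -27.209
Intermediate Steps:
V(U, x) = 0 (V(U, x) = 6*0 = 0)
z = -110/2993 (z = -330/8979 = -330*1/8979 = -110/2993 ≈ -0.036752)
a = -110/2993 ≈ -0.036752
1/(V(q(10), -72) + a) = 1/(0 - 110/2993) = 1/(-110/2993) = -2993/110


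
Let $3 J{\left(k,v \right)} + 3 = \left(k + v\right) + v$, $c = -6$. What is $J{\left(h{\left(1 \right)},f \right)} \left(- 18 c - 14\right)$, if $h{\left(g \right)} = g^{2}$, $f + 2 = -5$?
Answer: $- \frac{1504}{3} \approx -501.33$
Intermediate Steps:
$f = -7$ ($f = -2 - 5 = -7$)
$J{\left(k,v \right)} = -1 + \frac{k}{3} + \frac{2 v}{3}$ ($J{\left(k,v \right)} = -1 + \frac{\left(k + v\right) + v}{3} = -1 + \frac{k + 2 v}{3} = -1 + \left(\frac{k}{3} + \frac{2 v}{3}\right) = -1 + \frac{k}{3} + \frac{2 v}{3}$)
$J{\left(h{\left(1 \right)},f \right)} \left(- 18 c - 14\right) = \left(-1 + \frac{1^{2}}{3} + \frac{2}{3} \left(-7\right)\right) \left(\left(-18\right) \left(-6\right) - 14\right) = \left(-1 + \frac{1}{3} \cdot 1 - \frac{14}{3}\right) \left(108 - 14\right) = \left(-1 + \frac{1}{3} - \frac{14}{3}\right) 94 = \left(- \frac{16}{3}\right) 94 = - \frac{1504}{3}$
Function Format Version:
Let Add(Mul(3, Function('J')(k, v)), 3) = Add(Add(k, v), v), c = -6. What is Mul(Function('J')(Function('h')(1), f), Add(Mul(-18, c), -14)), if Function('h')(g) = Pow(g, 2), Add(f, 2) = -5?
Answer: Rational(-1504, 3) ≈ -501.33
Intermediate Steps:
f = -7 (f = Add(-2, -5) = -7)
Function('J')(k, v) = Add(-1, Mul(Rational(1, 3), k), Mul(Rational(2, 3), v)) (Function('J')(k, v) = Add(-1, Mul(Rational(1, 3), Add(Add(k, v), v))) = Add(-1, Mul(Rational(1, 3), Add(k, Mul(2, v)))) = Add(-1, Add(Mul(Rational(1, 3), k), Mul(Rational(2, 3), v))) = Add(-1, Mul(Rational(1, 3), k), Mul(Rational(2, 3), v)))
Mul(Function('J')(Function('h')(1), f), Add(Mul(-18, c), -14)) = Mul(Add(-1, Mul(Rational(1, 3), Pow(1, 2)), Mul(Rational(2, 3), -7)), Add(Mul(-18, -6), -14)) = Mul(Add(-1, Mul(Rational(1, 3), 1), Rational(-14, 3)), Add(108, -14)) = Mul(Add(-1, Rational(1, 3), Rational(-14, 3)), 94) = Mul(Rational(-16, 3), 94) = Rational(-1504, 3)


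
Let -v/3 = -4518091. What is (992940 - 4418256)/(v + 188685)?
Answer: -570886/2290493 ≈ -0.24924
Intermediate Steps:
v = 13554273 (v = -3*(-4518091) = 13554273)
(992940 - 4418256)/(v + 188685) = (992940 - 4418256)/(13554273 + 188685) = -3425316/13742958 = -3425316*1/13742958 = -570886/2290493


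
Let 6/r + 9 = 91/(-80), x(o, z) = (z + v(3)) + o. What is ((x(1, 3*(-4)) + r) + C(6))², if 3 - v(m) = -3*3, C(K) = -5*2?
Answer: 60512841/657721 ≈ 92.004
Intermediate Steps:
C(K) = -10
v(m) = 12 (v(m) = 3 - (-3)*3 = 3 - 1*(-9) = 3 + 9 = 12)
x(o, z) = 12 + o + z (x(o, z) = (z + 12) + o = (12 + z) + o = 12 + o + z)
r = -480/811 (r = 6/(-9 + 91/(-80)) = 6/(-9 + 91*(-1/80)) = 6/(-9 - 91/80) = 6/(-811/80) = 6*(-80/811) = -480/811 ≈ -0.59186)
((x(1, 3*(-4)) + r) + C(6))² = (((12 + 1 + 3*(-4)) - 480/811) - 10)² = (((12 + 1 - 12) - 480/811) - 10)² = ((1 - 480/811) - 10)² = (331/811 - 10)² = (-7779/811)² = 60512841/657721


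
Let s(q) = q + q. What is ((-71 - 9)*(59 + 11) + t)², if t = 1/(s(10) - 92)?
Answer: 162571046401/5184 ≈ 3.1360e+7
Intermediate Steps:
s(q) = 2*q
t = -1/72 (t = 1/(2*10 - 92) = 1/(20 - 92) = 1/(-72) = -1/72 ≈ -0.013889)
((-71 - 9)*(59 + 11) + t)² = ((-71 - 9)*(59 + 11) - 1/72)² = (-80*70 - 1/72)² = (-5600 - 1/72)² = (-403201/72)² = 162571046401/5184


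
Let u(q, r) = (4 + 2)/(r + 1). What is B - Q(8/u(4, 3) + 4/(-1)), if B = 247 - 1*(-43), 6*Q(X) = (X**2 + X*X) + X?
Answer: 7808/27 ≈ 289.19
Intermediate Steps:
u(q, r) = 6/(1 + r)
Q(X) = X**2/3 + X/6 (Q(X) = ((X**2 + X*X) + X)/6 = ((X**2 + X**2) + X)/6 = (2*X**2 + X)/6 = (X + 2*X**2)/6 = X**2/3 + X/6)
B = 290 (B = 247 + 43 = 290)
B - Q(8/u(4, 3) + 4/(-1)) = 290 - (8/((6/(1 + 3))) + 4/(-1))*(1 + 2*(8/((6/(1 + 3))) + 4/(-1)))/6 = 290 - (8/((6/4)) + 4*(-1))*(1 + 2*(8/((6/4)) + 4*(-1)))/6 = 290 - (8/((6*(1/4))) - 4)*(1 + 2*(8/((6*(1/4))) - 4))/6 = 290 - (8/(3/2) - 4)*(1 + 2*(8/(3/2) - 4))/6 = 290 - (8*(2/3) - 4)*(1 + 2*(8*(2/3) - 4))/6 = 290 - (16/3 - 4)*(1 + 2*(16/3 - 4))/6 = 290 - 4*(1 + 2*(4/3))/(6*3) = 290 - 4*(1 + 8/3)/(6*3) = 290 - 4*11/(6*3*3) = 290 - 1*22/27 = 290 - 22/27 = 7808/27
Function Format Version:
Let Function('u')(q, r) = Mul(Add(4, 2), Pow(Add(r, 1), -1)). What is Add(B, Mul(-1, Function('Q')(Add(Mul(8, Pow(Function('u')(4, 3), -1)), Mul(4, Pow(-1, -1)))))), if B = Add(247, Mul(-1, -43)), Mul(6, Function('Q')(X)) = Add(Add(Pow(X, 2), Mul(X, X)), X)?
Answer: Rational(7808, 27) ≈ 289.19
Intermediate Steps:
Function('u')(q, r) = Mul(6, Pow(Add(1, r), -1))
Function('Q')(X) = Add(Mul(Rational(1, 3), Pow(X, 2)), Mul(Rational(1, 6), X)) (Function('Q')(X) = Mul(Rational(1, 6), Add(Add(Pow(X, 2), Mul(X, X)), X)) = Mul(Rational(1, 6), Add(Add(Pow(X, 2), Pow(X, 2)), X)) = Mul(Rational(1, 6), Add(Mul(2, Pow(X, 2)), X)) = Mul(Rational(1, 6), Add(X, Mul(2, Pow(X, 2)))) = Add(Mul(Rational(1, 3), Pow(X, 2)), Mul(Rational(1, 6), X)))
B = 290 (B = Add(247, 43) = 290)
Add(B, Mul(-1, Function('Q')(Add(Mul(8, Pow(Function('u')(4, 3), -1)), Mul(4, Pow(-1, -1)))))) = Add(290, Mul(-1, Mul(Rational(1, 6), Add(Mul(8, Pow(Mul(6, Pow(Add(1, 3), -1)), -1)), Mul(4, Pow(-1, -1))), Add(1, Mul(2, Add(Mul(8, Pow(Mul(6, Pow(Add(1, 3), -1)), -1)), Mul(4, Pow(-1, -1)))))))) = Add(290, Mul(-1, Mul(Rational(1, 6), Add(Mul(8, Pow(Mul(6, Pow(4, -1)), -1)), Mul(4, -1)), Add(1, Mul(2, Add(Mul(8, Pow(Mul(6, Pow(4, -1)), -1)), Mul(4, -1))))))) = Add(290, Mul(-1, Mul(Rational(1, 6), Add(Mul(8, Pow(Mul(6, Rational(1, 4)), -1)), -4), Add(1, Mul(2, Add(Mul(8, Pow(Mul(6, Rational(1, 4)), -1)), -4)))))) = Add(290, Mul(-1, Mul(Rational(1, 6), Add(Mul(8, Pow(Rational(3, 2), -1)), -4), Add(1, Mul(2, Add(Mul(8, Pow(Rational(3, 2), -1)), -4)))))) = Add(290, Mul(-1, Mul(Rational(1, 6), Add(Mul(8, Rational(2, 3)), -4), Add(1, Mul(2, Add(Mul(8, Rational(2, 3)), -4)))))) = Add(290, Mul(-1, Mul(Rational(1, 6), Add(Rational(16, 3), -4), Add(1, Mul(2, Add(Rational(16, 3), -4)))))) = Add(290, Mul(-1, Mul(Rational(1, 6), Rational(4, 3), Add(1, Mul(2, Rational(4, 3)))))) = Add(290, Mul(-1, Mul(Rational(1, 6), Rational(4, 3), Add(1, Rational(8, 3))))) = Add(290, Mul(-1, Mul(Rational(1, 6), Rational(4, 3), Rational(11, 3)))) = Add(290, Mul(-1, Rational(22, 27))) = Add(290, Rational(-22, 27)) = Rational(7808, 27)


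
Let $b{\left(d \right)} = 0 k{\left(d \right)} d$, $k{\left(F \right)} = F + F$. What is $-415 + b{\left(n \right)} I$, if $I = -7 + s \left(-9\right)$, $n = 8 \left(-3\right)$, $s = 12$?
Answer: $-415$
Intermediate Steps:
$n = -24$
$k{\left(F \right)} = 2 F$
$I = -115$ ($I = -7 + 12 \left(-9\right) = -7 - 108 = -115$)
$b{\left(d \right)} = 0$ ($b{\left(d \right)} = 0 \cdot 2 d d = 0 d = 0$)
$-415 + b{\left(n \right)} I = -415 + 0 \left(-115\right) = -415 + 0 = -415$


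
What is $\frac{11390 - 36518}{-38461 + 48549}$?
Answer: $- \frac{3141}{1261} \approx -2.4909$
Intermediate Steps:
$\frac{11390 - 36518}{-38461 + 48549} = - \frac{25128}{10088} = \left(-25128\right) \frac{1}{10088} = - \frac{3141}{1261}$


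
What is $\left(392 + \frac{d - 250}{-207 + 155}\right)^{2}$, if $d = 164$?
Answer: $\frac{104755225}{676} \approx 1.5496 \cdot 10^{5}$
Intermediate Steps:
$\left(392 + \frac{d - 250}{-207 + 155}\right)^{2} = \left(392 + \frac{164 - 250}{-207 + 155}\right)^{2} = \left(392 - \frac{86}{-52}\right)^{2} = \left(392 - - \frac{43}{26}\right)^{2} = \left(392 + \frac{43}{26}\right)^{2} = \left(\frac{10235}{26}\right)^{2} = \frac{104755225}{676}$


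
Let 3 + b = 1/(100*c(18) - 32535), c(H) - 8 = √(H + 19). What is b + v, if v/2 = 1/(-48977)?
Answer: -29584983153004/9861423199965 - 4*√37/40269609 ≈ -3.0001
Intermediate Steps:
v = -2/48977 (v = 2/(-48977) = 2*(-1/48977) = -2/48977 ≈ -4.0835e-5)
c(H) = 8 + √(19 + H) (c(H) = 8 + √(H + 19) = 8 + √(19 + H))
b = -3 + 1/(-31735 + 100*√37) (b = -3 + 1/(100*(8 + √(19 + 18)) - 32535) = -3 + 1/(100*(8 + √37) - 32535) = -3 + 1/((800 + 100*√37) - 32535) = -3 + 1/(-31735 + 100*√37) ≈ -3.0000)
b + v = (-604050482/201348045 - 4*√37/40269609) - 2/48977 = -29584983153004/9861423199965 - 4*√37/40269609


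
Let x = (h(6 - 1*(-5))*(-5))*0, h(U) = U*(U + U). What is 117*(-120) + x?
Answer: -14040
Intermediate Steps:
h(U) = 2*U² (h(U) = U*(2*U) = 2*U²)
x = 0 (x = ((2*(6 - 1*(-5))²)*(-5))*0 = ((2*(6 + 5)²)*(-5))*0 = ((2*11²)*(-5))*0 = ((2*121)*(-5))*0 = (242*(-5))*0 = -1210*0 = 0)
117*(-120) + x = 117*(-120) + 0 = -14040 + 0 = -14040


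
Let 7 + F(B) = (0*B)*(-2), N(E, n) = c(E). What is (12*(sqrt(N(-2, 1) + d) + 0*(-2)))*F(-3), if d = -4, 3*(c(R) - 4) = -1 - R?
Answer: -28*sqrt(3) ≈ -48.497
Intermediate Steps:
c(R) = 11/3 - R/3 (c(R) = 4 + (-1 - R)/3 = 4 + (-1/3 - R/3) = 11/3 - R/3)
N(E, n) = 11/3 - E/3
F(B) = -7 (F(B) = -7 + (0*B)*(-2) = -7 + 0*(-2) = -7 + 0 = -7)
(12*(sqrt(N(-2, 1) + d) + 0*(-2)))*F(-3) = (12*(sqrt((11/3 - 1/3*(-2)) - 4) + 0*(-2)))*(-7) = (12*(sqrt((11/3 + 2/3) - 4) + 0))*(-7) = (12*(sqrt(13/3 - 4) + 0))*(-7) = (12*(sqrt(1/3) + 0))*(-7) = (12*(sqrt(3)/3 + 0))*(-7) = (12*(sqrt(3)/3))*(-7) = (4*sqrt(3))*(-7) = -28*sqrt(3)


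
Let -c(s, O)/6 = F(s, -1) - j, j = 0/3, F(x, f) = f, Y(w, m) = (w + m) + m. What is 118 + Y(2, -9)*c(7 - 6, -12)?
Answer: 22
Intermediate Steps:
Y(w, m) = w + 2*m (Y(w, m) = (m + w) + m = w + 2*m)
j = 0 (j = 0*(⅓) = 0)
c(s, O) = 6 (c(s, O) = -6*(-1 - 1*0) = -6*(-1 + 0) = -6*(-1) = 6)
118 + Y(2, -9)*c(7 - 6, -12) = 118 + (2 + 2*(-9))*6 = 118 + (2 - 18)*6 = 118 - 16*6 = 118 - 96 = 22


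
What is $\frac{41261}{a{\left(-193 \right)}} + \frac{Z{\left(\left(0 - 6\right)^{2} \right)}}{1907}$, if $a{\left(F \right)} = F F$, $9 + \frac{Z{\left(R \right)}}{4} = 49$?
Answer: $\frac{84644567}{71033843} \approx 1.1916$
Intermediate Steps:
$Z{\left(R \right)} = 160$ ($Z{\left(R \right)} = -36 + 4 \cdot 49 = -36 + 196 = 160$)
$a{\left(F \right)} = F^{2}$
$\frac{41261}{a{\left(-193 \right)}} + \frac{Z{\left(\left(0 - 6\right)^{2} \right)}}{1907} = \frac{41261}{\left(-193\right)^{2}} + \frac{160}{1907} = \frac{41261}{37249} + 160 \cdot \frac{1}{1907} = 41261 \cdot \frac{1}{37249} + \frac{160}{1907} = \frac{41261}{37249} + \frac{160}{1907} = \frac{84644567}{71033843}$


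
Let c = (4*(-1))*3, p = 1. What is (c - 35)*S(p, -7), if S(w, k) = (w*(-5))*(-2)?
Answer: -470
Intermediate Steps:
S(w, k) = 10*w (S(w, k) = -5*w*(-2) = 10*w)
c = -12 (c = -4*3 = -12)
(c - 35)*S(p, -7) = (-12 - 35)*(10*1) = -47*10 = -470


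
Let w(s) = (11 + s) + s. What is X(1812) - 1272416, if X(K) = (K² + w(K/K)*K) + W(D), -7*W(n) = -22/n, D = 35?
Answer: 498448602/245 ≈ 2.0345e+6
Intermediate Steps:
w(s) = 11 + 2*s
W(n) = 22/(7*n) (W(n) = -(-22)/(7*n) = 22/(7*n))
X(K) = 22/245 + K² + 13*K (X(K) = (K² + (11 + 2*(K/K))*K) + (22/7)/35 = (K² + (11 + 2*1)*K) + (22/7)*(1/35) = (K² + (11 + 2)*K) + 22/245 = (K² + 13*K) + 22/245 = 22/245 + K² + 13*K)
X(1812) - 1272416 = (22/245 + 1812² + 13*1812) - 1272416 = (22/245 + 3283344 + 23556) - 1272416 = 810190522/245 - 1272416 = 498448602/245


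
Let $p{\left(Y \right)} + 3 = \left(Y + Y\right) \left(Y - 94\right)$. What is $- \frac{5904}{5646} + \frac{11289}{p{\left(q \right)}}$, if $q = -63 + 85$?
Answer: $- \frac{4581071}{994637} \approx -4.6058$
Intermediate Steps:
$q = 22$
$p{\left(Y \right)} = -3 + 2 Y \left(-94 + Y\right)$ ($p{\left(Y \right)} = -3 + \left(Y + Y\right) \left(Y - 94\right) = -3 + 2 Y \left(-94 + Y\right)$)
$- \frac{5904}{5646} + \frac{11289}{p{\left(q \right)}} = - \frac{5904}{5646} + \frac{11289}{-3 - 4136 + 2 \cdot 22^{2}} = \left(-5904\right) \frac{1}{5646} + \frac{11289}{-3 - 4136 + 2 \cdot 484} = - \frac{984}{941} + \frac{11289}{-3 - 4136 + 968} = - \frac{984}{941} + \frac{11289}{-3171} = - \frac{984}{941} + 11289 \left(- \frac{1}{3171}\right) = - \frac{984}{941} - \frac{3763}{1057} = - \frac{4581071}{994637}$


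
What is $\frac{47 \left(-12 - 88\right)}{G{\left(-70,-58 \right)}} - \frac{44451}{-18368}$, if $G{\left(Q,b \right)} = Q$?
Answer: $\frac{182533}{2624} \approx 69.563$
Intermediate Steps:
$\frac{47 \left(-12 - 88\right)}{G{\left(-70,-58 \right)}} - \frac{44451}{-18368} = \frac{47 \left(-12 - 88\right)}{-70} - \frac{44451}{-18368} = 47 \left(-100\right) \left(- \frac{1}{70}\right) - - \frac{44451}{18368} = \left(-4700\right) \left(- \frac{1}{70}\right) + \frac{44451}{18368} = \frac{470}{7} + \frac{44451}{18368} = \frac{182533}{2624}$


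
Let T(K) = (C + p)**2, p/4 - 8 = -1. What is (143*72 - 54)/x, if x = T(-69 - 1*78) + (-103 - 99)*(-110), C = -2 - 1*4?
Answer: 1707/3784 ≈ 0.45111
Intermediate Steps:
p = 28 (p = 32 + 4*(-1) = 32 - 4 = 28)
C = -6 (C = -2 - 4 = -6)
T(K) = 484 (T(K) = (-6 + 28)**2 = 22**2 = 484)
x = 22704 (x = 484 + (-103 - 99)*(-110) = 484 - 202*(-110) = 484 + 22220 = 22704)
(143*72 - 54)/x = (143*72 - 54)/22704 = (10296 - 54)*(1/22704) = 10242*(1/22704) = 1707/3784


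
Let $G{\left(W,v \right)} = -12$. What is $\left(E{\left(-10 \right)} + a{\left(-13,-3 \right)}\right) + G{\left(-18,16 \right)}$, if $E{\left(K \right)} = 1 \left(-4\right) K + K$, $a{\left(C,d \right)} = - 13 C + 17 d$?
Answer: $136$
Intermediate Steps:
$E{\left(K \right)} = - 3 K$ ($E{\left(K \right)} = - 4 K + K = - 3 K$)
$\left(E{\left(-10 \right)} + a{\left(-13,-3 \right)}\right) + G{\left(-18,16 \right)} = \left(\left(-3\right) \left(-10\right) + \left(\left(-13\right) \left(-13\right) + 17 \left(-3\right)\right)\right) - 12 = \left(30 + \left(169 - 51\right)\right) - 12 = \left(30 + 118\right) - 12 = 148 - 12 = 136$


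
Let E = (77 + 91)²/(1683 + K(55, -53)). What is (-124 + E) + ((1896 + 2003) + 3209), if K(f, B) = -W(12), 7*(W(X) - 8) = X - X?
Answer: 11726424/1675 ≈ 7000.9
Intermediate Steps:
W(X) = 8 (W(X) = 8 + (X - X)/7 = 8 + (⅐)*0 = 8 + 0 = 8)
K(f, B) = -8 (K(f, B) = -1*8 = -8)
E = 28224/1675 (E = (77 + 91)²/(1683 - 8) = 168²/1675 = 28224*(1/1675) = 28224/1675 ≈ 16.850)
(-124 + E) + ((1896 + 2003) + 3209) = (-124 + 28224/1675) + ((1896 + 2003) + 3209) = -179476/1675 + (3899 + 3209) = -179476/1675 + 7108 = 11726424/1675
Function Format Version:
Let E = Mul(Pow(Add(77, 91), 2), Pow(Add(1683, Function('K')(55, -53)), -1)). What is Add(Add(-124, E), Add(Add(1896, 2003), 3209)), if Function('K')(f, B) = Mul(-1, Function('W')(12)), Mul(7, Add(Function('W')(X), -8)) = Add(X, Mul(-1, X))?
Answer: Rational(11726424, 1675) ≈ 7000.9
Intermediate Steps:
Function('W')(X) = 8 (Function('W')(X) = Add(8, Mul(Rational(1, 7), Add(X, Mul(-1, X)))) = Add(8, Mul(Rational(1, 7), 0)) = Add(8, 0) = 8)
Function('K')(f, B) = -8 (Function('K')(f, B) = Mul(-1, 8) = -8)
E = Rational(28224, 1675) (E = Mul(Pow(Add(77, 91), 2), Pow(Add(1683, -8), -1)) = Mul(Pow(168, 2), Pow(1675, -1)) = Mul(28224, Rational(1, 1675)) = Rational(28224, 1675) ≈ 16.850)
Add(Add(-124, E), Add(Add(1896, 2003), 3209)) = Add(Add(-124, Rational(28224, 1675)), Add(Add(1896, 2003), 3209)) = Add(Rational(-179476, 1675), Add(3899, 3209)) = Add(Rational(-179476, 1675), 7108) = Rational(11726424, 1675)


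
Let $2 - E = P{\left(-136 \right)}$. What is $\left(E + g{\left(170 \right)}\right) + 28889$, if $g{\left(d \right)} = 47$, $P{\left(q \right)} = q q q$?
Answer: $2544394$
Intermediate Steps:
$P{\left(q \right)} = q^{3}$ ($P{\left(q \right)} = q^{2} q = q^{3}$)
$E = 2515458$ ($E = 2 - \left(-136\right)^{3} = 2 - -2515456 = 2 + 2515456 = 2515458$)
$\left(E + g{\left(170 \right)}\right) + 28889 = \left(2515458 + 47\right) + 28889 = 2515505 + 28889 = 2544394$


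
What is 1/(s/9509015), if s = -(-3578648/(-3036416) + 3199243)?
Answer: -3609165661280/1214279526467 ≈ -2.9723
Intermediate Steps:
s = -1214279526467/379552 (s = -(-3578648*(-1/3036416) + 3199243) = -(447331/379552 + 3199243) = -1*1214279526467/379552 = -1214279526467/379552 ≈ -3.1992e+6)
1/(s/9509015) = 1/(-1214279526467/379552/9509015) = 1/(-1214279526467/379552*1/9509015) = 1/(-1214279526467/3609165661280) = -3609165661280/1214279526467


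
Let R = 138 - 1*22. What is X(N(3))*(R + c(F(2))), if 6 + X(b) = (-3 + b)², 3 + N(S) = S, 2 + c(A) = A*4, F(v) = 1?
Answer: 354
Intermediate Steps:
c(A) = -2 + 4*A (c(A) = -2 + A*4 = -2 + 4*A)
N(S) = -3 + S
X(b) = -6 + (-3 + b)²
R = 116 (R = 138 - 22 = 116)
X(N(3))*(R + c(F(2))) = (-6 + (-3 + (-3 + 3))²)*(116 + (-2 + 4*1)) = (-6 + (-3 + 0)²)*(116 + (-2 + 4)) = (-6 + (-3)²)*(116 + 2) = (-6 + 9)*118 = 3*118 = 354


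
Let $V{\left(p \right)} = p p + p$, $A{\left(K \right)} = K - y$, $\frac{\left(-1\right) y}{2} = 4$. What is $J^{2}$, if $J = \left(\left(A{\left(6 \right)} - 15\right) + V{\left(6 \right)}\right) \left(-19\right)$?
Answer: $606841$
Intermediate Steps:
$y = -8$ ($y = \left(-2\right) 4 = -8$)
$A{\left(K \right)} = 8 + K$ ($A{\left(K \right)} = K - -8 = K + 8 = 8 + K$)
$V{\left(p \right)} = p + p^{2}$ ($V{\left(p \right)} = p^{2} + p = p + p^{2}$)
$J = -779$ ($J = \left(\left(\left(8 + 6\right) - 15\right) + 6 \left(1 + 6\right)\right) \left(-19\right) = \left(\left(14 - 15\right) + 6 \cdot 7\right) \left(-19\right) = \left(-1 + 42\right) \left(-19\right) = 41 \left(-19\right) = -779$)
$J^{2} = \left(-779\right)^{2} = 606841$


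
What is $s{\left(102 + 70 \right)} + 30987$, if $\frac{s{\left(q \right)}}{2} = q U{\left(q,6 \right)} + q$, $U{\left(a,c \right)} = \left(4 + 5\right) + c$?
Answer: $36491$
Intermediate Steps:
$U{\left(a,c \right)} = 9 + c$
$s{\left(q \right)} = 32 q$ ($s{\left(q \right)} = 2 \left(q \left(9 + 6\right) + q\right) = 2 \left(q 15 + q\right) = 2 \left(15 q + q\right) = 2 \cdot 16 q = 32 q$)
$s{\left(102 + 70 \right)} + 30987 = 32 \left(102 + 70\right) + 30987 = 32 \cdot 172 + 30987 = 5504 + 30987 = 36491$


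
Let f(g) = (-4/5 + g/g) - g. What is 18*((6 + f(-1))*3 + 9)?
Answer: 2754/5 ≈ 550.80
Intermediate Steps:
f(g) = ⅕ - g (f(g) = (-4*⅕ + 1) - g = (-⅘ + 1) - g = ⅕ - g)
18*((6 + f(-1))*3 + 9) = 18*((6 + (⅕ - 1*(-1)))*3 + 9) = 18*((6 + (⅕ + 1))*3 + 9) = 18*((6 + 6/5)*3 + 9) = 18*((36/5)*3 + 9) = 18*(108/5 + 9) = 18*(153/5) = 2754/5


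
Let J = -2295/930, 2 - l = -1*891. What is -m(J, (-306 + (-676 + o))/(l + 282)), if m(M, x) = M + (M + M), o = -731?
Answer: 459/62 ≈ 7.4032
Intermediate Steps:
l = 893 (l = 2 - (-1)*891 = 2 - 1*(-891) = 2 + 891 = 893)
J = -153/62 (J = -2295/930 = -1*153/62 = -153/62 ≈ -2.4677)
m(M, x) = 3*M (m(M, x) = M + 2*M = 3*M)
-m(J, (-306 + (-676 + o))/(l + 282)) = -3*(-153)/62 = -1*(-459/62) = 459/62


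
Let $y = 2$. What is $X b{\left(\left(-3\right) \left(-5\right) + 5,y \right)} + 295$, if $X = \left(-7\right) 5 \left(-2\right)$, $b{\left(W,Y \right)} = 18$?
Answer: $1555$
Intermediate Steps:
$X = 70$ ($X = \left(-35\right) \left(-2\right) = 70$)
$X b{\left(\left(-3\right) \left(-5\right) + 5,y \right)} + 295 = 70 \cdot 18 + 295 = 1260 + 295 = 1555$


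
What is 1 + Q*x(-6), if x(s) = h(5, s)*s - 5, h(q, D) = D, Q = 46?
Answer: 1427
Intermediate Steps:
x(s) = -5 + s**2 (x(s) = s*s - 5 = s**2 - 5 = -5 + s**2)
1 + Q*x(-6) = 1 + 46*(-5 + (-6)**2) = 1 + 46*(-5 + 36) = 1 + 46*31 = 1 + 1426 = 1427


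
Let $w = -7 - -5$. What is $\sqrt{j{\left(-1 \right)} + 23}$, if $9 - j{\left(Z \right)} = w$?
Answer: $\sqrt{34} \approx 5.8309$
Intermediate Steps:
$w = -2$ ($w = -7 + 5 = -2$)
$j{\left(Z \right)} = 11$ ($j{\left(Z \right)} = 9 - -2 = 9 + 2 = 11$)
$\sqrt{j{\left(-1 \right)} + 23} = \sqrt{11 + 23} = \sqrt{34}$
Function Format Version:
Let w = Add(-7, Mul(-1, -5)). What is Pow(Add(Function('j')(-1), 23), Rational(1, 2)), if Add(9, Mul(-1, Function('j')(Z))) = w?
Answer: Pow(34, Rational(1, 2)) ≈ 5.8309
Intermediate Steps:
w = -2 (w = Add(-7, 5) = -2)
Function('j')(Z) = 11 (Function('j')(Z) = Add(9, Mul(-1, -2)) = Add(9, 2) = 11)
Pow(Add(Function('j')(-1), 23), Rational(1, 2)) = Pow(Add(11, 23), Rational(1, 2)) = Pow(34, Rational(1, 2))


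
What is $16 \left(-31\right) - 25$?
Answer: $-521$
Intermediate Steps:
$16 \left(-31\right) - 25 = -496 - 25 = -521$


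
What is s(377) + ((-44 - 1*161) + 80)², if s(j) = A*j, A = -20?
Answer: 8085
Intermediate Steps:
s(j) = -20*j
s(377) + ((-44 - 1*161) + 80)² = -20*377 + ((-44 - 1*161) + 80)² = -7540 + ((-44 - 161) + 80)² = -7540 + (-205 + 80)² = -7540 + (-125)² = -7540 + 15625 = 8085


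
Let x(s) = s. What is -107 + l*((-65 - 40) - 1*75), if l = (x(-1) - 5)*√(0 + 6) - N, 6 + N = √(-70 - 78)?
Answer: -1187 + 1080*√6 + 360*I*√37 ≈ 1458.4 + 2189.8*I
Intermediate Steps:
N = -6 + 2*I*√37 (N = -6 + √(-70 - 78) = -6 + √(-148) = -6 + 2*I*√37 ≈ -6.0 + 12.166*I)
l = 6 - 6*√6 - 2*I*√37 (l = (-1 - 5)*√(0 + 6) - (-6 + 2*I*√37) = -6*√6 + (6 - 2*I*√37) = 6 - 6*√6 - 2*I*√37 ≈ -8.6969 - 12.166*I)
-107 + l*((-65 - 40) - 1*75) = -107 + (6 - 6*√6 - 2*I*√37)*((-65 - 40) - 1*75) = -107 + (6 - 6*√6 - 2*I*√37)*(-105 - 75) = -107 + (6 - 6*√6 - 2*I*√37)*(-180) = -107 + (-1080 + 1080*√6 + 360*I*√37) = -1187 + 1080*√6 + 360*I*√37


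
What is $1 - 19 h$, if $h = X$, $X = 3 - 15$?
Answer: $229$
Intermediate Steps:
$X = -12$ ($X = 3 - 15 = -12$)
$h = -12$
$1 - 19 h = 1 - -228 = 1 + 228 = 229$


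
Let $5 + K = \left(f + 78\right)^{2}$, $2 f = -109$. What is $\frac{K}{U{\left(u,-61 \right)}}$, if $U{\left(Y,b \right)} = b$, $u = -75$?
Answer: $- \frac{2189}{244} \approx -8.9713$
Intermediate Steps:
$f = - \frac{109}{2}$ ($f = \frac{1}{2} \left(-109\right) = - \frac{109}{2} \approx -54.5$)
$K = \frac{2189}{4}$ ($K = -5 + \left(- \frac{109}{2} + 78\right)^{2} = -5 + \left(\frac{47}{2}\right)^{2} = -5 + \frac{2209}{4} = \frac{2189}{4} \approx 547.25$)
$\frac{K}{U{\left(u,-61 \right)}} = \frac{2189}{4 \left(-61\right)} = \frac{2189}{4} \left(- \frac{1}{61}\right) = - \frac{2189}{244}$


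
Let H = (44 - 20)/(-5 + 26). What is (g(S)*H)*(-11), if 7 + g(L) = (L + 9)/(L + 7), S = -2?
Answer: 352/5 ≈ 70.400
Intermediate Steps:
H = 8/7 (H = 24/21 = 24*(1/21) = 8/7 ≈ 1.1429)
g(L) = -7 + (9 + L)/(7 + L) (g(L) = -7 + (L + 9)/(L + 7) = -7 + (9 + L)/(7 + L))
(g(S)*H)*(-11) = ((2*(-20 - 3*(-2))/(7 - 2))*(8/7))*(-11) = ((2*(-20 + 6)/5)*(8/7))*(-11) = ((2*(⅕)*(-14))*(8/7))*(-11) = -28/5*8/7*(-11) = -32/5*(-11) = 352/5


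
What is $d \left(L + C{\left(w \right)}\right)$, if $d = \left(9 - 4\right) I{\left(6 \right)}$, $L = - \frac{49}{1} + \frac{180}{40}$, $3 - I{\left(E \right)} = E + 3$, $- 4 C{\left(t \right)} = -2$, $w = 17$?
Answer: $1320$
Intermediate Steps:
$C{\left(t \right)} = \frac{1}{2}$ ($C{\left(t \right)} = \left(- \frac{1}{4}\right) \left(-2\right) = \frac{1}{2}$)
$I{\left(E \right)} = - E$ ($I{\left(E \right)} = 3 - \left(E + 3\right) = 3 - \left(3 + E\right) = - E$)
$L = - \frac{89}{2}$ ($L = \left(-49\right) 1 + 180 \cdot \frac{1}{40} = -49 + \frac{9}{2} = - \frac{89}{2} \approx -44.5$)
$d = -30$ ($d = \left(9 - 4\right) \left(\left(-1\right) 6\right) = 5 \left(-6\right) = -30$)
$d \left(L + C{\left(w \right)}\right) = - 30 \left(- \frac{89}{2} + \frac{1}{2}\right) = \left(-30\right) \left(-44\right) = 1320$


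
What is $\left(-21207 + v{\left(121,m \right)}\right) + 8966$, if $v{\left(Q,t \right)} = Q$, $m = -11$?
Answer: $-12120$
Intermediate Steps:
$\left(-21207 + v{\left(121,m \right)}\right) + 8966 = \left(-21207 + 121\right) + 8966 = -21086 + 8966 = -12120$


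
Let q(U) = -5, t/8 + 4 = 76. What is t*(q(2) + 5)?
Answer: 0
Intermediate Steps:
t = 576 (t = -32 + 8*76 = -32 + 608 = 576)
t*(q(2) + 5) = 576*(-5 + 5) = 576*0 = 0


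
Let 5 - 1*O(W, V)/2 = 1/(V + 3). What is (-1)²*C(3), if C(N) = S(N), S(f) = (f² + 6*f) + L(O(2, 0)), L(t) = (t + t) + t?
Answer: 55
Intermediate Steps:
O(W, V) = 10 - 2/(3 + V) (O(W, V) = 10 - 2/(V + 3) = 10 - 2/(3 + V))
L(t) = 3*t (L(t) = 2*t + t = 3*t)
S(f) = 28 + f² + 6*f (S(f) = (f² + 6*f) + 3*(2*(14 + 5*0)/(3 + 0)) = (f² + 6*f) + 3*(2*(14 + 0)/3) = (f² + 6*f) + 3*(2*(⅓)*14) = (f² + 6*f) + 3*(28/3) = (f² + 6*f) + 28 = 28 + f² + 6*f)
C(N) = 28 + N² + 6*N
(-1)²*C(3) = (-1)²*(28 + 3² + 6*3) = 1*(28 + 9 + 18) = 1*55 = 55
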